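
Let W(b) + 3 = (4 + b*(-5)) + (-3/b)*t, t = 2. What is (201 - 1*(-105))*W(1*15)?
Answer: -113832/5 ≈ -22766.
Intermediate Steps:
W(b) = 1 - 6/b - 5*b (W(b) = -3 + ((4 + b*(-5)) - 3/b*2) = -3 + ((4 - 5*b) - 6/b) = -3 + (4 - 6/b - 5*b) = 1 - 6/b - 5*b)
(201 - 1*(-105))*W(1*15) = (201 - 1*(-105))*(1 - 6/(1*15) - 5*15) = (201 + 105)*(1 - 6/15 - 5*15) = 306*(1 - 6*1/15 - 75) = 306*(1 - ⅖ - 75) = 306*(-372/5) = -113832/5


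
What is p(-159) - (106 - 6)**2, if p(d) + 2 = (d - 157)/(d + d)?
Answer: -1590160/159 ≈ -10001.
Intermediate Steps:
p(d) = -2 + (-157 + d)/(2*d) (p(d) = -2 + (d - 157)/(d + d) = -2 + (-157 + d)/((2*d)) = -2 + (-157 + d)*(1/(2*d)) = -2 + (-157 + d)/(2*d))
p(-159) - (106 - 6)**2 = (1/2)*(-157 - 3*(-159))/(-159) - (106 - 6)**2 = (1/2)*(-1/159)*(-157 + 477) - 1*100**2 = (1/2)*(-1/159)*320 - 1*10000 = -160/159 - 10000 = -1590160/159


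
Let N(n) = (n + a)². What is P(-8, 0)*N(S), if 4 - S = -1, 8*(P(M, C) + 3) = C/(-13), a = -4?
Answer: -3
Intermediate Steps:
P(M, C) = -3 - C/104 (P(M, C) = -3 + (C/(-13))/8 = -3 + (C*(-1/13))/8 = -3 + (-C/13)/8 = -3 - C/104)
S = 5 (S = 4 - 1*(-1) = 4 + 1 = 5)
N(n) = (-4 + n)² (N(n) = (n - 4)² = (-4 + n)²)
P(-8, 0)*N(S) = (-3 - 1/104*0)*(-4 + 5)² = (-3 + 0)*1² = -3*1 = -3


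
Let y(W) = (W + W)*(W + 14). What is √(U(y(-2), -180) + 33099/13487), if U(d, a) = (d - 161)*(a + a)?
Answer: √13686539881773/13487 ≈ 274.30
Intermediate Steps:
y(W) = 2*W*(14 + W) (y(W) = (2*W)*(14 + W) = 2*W*(14 + W))
U(d, a) = 2*a*(-161 + d) (U(d, a) = (-161 + d)*(2*a) = 2*a*(-161 + d))
√(U(y(-2), -180) + 33099/13487) = √(2*(-180)*(-161 + 2*(-2)*(14 - 2)) + 33099/13487) = √(2*(-180)*(-161 + 2*(-2)*12) + 33099*(1/13487)) = √(2*(-180)*(-161 - 48) + 33099/13487) = √(2*(-180)*(-209) + 33099/13487) = √(75240 + 33099/13487) = √(1014794979/13487) = √13686539881773/13487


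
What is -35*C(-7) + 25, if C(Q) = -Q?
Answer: -220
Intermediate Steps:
-35*C(-7) + 25 = -(-35)*(-7) + 25 = -35*7 + 25 = -245 + 25 = -220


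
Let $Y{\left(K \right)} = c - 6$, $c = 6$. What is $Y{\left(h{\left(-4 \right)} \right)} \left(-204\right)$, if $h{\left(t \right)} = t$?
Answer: $0$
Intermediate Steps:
$Y{\left(K \right)} = 0$ ($Y{\left(K \right)} = 6 - 6 = 0$)
$Y{\left(h{\left(-4 \right)} \right)} \left(-204\right) = 0 \left(-204\right) = 0$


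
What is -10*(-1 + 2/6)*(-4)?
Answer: -80/3 ≈ -26.667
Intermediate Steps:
-10*(-1 + 2/6)*(-4) = -10*(-1 + 2*(⅙))*(-4) = -10*(-1 + ⅓)*(-4) = -(-20)*(-4)/3 = -10*8/3 = -80/3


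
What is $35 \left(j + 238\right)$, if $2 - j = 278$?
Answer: $-1330$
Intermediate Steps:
$j = -276$ ($j = 2 - 278 = -276$)
$35 \left(j + 238\right) = 35 \left(-276 + 238\right) = 35 \left(-38\right) = -1330$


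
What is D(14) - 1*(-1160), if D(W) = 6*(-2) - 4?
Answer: 1144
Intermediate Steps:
D(W) = -16 (D(W) = -12 - 4 = -16)
D(14) - 1*(-1160) = -16 - 1*(-1160) = -16 + 1160 = 1144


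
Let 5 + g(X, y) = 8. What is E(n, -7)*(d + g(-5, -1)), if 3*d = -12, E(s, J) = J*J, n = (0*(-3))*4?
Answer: -49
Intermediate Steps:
n = 0 (n = 0*4 = 0)
E(s, J) = J²
g(X, y) = 3 (g(X, y) = -5 + 8 = 3)
d = -4 (d = (⅓)*(-12) = -4)
E(n, -7)*(d + g(-5, -1)) = (-7)²*(-4 + 3) = 49*(-1) = -49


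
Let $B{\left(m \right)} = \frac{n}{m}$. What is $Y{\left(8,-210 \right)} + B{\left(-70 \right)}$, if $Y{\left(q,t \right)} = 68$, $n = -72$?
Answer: $\frac{2416}{35} \approx 69.029$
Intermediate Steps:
$B{\left(m \right)} = - \frac{72}{m}$
$Y{\left(8,-210 \right)} + B{\left(-70 \right)} = 68 - \frac{72}{-70} = 68 - - \frac{36}{35} = 68 + \frac{36}{35} = \frac{2416}{35}$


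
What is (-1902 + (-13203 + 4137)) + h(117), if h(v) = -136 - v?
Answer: -11221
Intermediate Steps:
(-1902 + (-13203 + 4137)) + h(117) = (-1902 + (-13203 + 4137)) + (-136 - 1*117) = (-1902 - 9066) + (-136 - 117) = -10968 - 253 = -11221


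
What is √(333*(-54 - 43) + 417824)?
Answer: √385523 ≈ 620.91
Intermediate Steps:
√(333*(-54 - 43) + 417824) = √(333*(-97) + 417824) = √(-32301 + 417824) = √385523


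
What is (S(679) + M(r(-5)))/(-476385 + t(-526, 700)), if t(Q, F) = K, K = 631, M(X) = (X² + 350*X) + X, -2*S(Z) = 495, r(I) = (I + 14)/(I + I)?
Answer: 56259/47575400 ≈ 0.0011825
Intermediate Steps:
r(I) = (14 + I)/(2*I) (r(I) = (14 + I)/((2*I)) = (14 + I)*(1/(2*I)) = (14 + I)/(2*I))
S(Z) = -495/2 (S(Z) = -½*495 = -495/2)
M(X) = X² + 351*X
t(Q, F) = 631
(S(679) + M(r(-5)))/(-476385 + t(-526, 700)) = (-495/2 + ((½)*(14 - 5)/(-5))*(351 + (½)*(14 - 5)/(-5)))/(-476385 + 631) = (-495/2 + ((½)*(-⅕)*9)*(351 + (½)*(-⅕)*9))/(-475754) = (-495/2 - 9*(351 - 9/10)/10)*(-1/475754) = (-495/2 - 9/10*3501/10)*(-1/475754) = (-495/2 - 31509/100)*(-1/475754) = -56259/100*(-1/475754) = 56259/47575400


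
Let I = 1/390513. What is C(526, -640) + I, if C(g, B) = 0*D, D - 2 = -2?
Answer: 1/390513 ≈ 2.5607e-6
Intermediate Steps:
D = 0 (D = 2 - 2 = 0)
C(g, B) = 0 (C(g, B) = 0*0 = 0)
I = 1/390513 ≈ 2.5607e-6
C(526, -640) + I = 0 + 1/390513 = 1/390513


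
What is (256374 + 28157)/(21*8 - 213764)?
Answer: -284531/213596 ≈ -1.3321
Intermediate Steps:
(256374 + 28157)/(21*8 - 213764) = 284531/(168 - 213764) = 284531/(-213596) = 284531*(-1/213596) = -284531/213596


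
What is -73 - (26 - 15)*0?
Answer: -73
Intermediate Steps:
-73 - (26 - 15)*0 = -73 - 11*0 = -73 - 1*0 = -73 + 0 = -73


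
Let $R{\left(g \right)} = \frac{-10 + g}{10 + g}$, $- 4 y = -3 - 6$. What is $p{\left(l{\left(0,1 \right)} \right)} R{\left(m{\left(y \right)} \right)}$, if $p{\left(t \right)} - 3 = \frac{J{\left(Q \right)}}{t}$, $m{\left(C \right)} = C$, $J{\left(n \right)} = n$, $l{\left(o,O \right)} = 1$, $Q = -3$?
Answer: $0$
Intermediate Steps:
$y = \frac{9}{4}$ ($y = - \frac{-3 - 6}{4} = \left(- \frac{1}{4}\right) \left(-9\right) = \frac{9}{4} \approx 2.25$)
$R{\left(g \right)} = \frac{-10 + g}{10 + g}$
$p{\left(t \right)} = 3 - \frac{3}{t}$
$p{\left(l{\left(0,1 \right)} \right)} R{\left(m{\left(y \right)} \right)} = \left(3 - \frac{3}{1}\right) \frac{-10 + \frac{9}{4}}{10 + \frac{9}{4}} = \left(3 - 3\right) \frac{1}{\frac{49}{4}} \left(- \frac{31}{4}\right) = \left(3 - 3\right) \frac{4}{49} \left(- \frac{31}{4}\right) = 0 \left(- \frac{31}{49}\right) = 0$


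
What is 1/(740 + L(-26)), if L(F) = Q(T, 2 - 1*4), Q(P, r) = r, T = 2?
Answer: 1/738 ≈ 0.0013550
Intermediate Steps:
L(F) = -2 (L(F) = 2 - 1*4 = 2 - 4 = -2)
1/(740 + L(-26)) = 1/(740 - 2) = 1/738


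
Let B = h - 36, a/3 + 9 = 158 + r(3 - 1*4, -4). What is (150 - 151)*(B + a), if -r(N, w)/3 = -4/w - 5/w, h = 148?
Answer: -2155/4 ≈ -538.75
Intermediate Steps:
r(N, w) = 27/w (r(N, w) = -3*(-4/w - 5/w) = -(-27)/w = 27/w)
a = 1707/4 (a = -27 + 3*(158 + 27/(-4)) = -27 + 3*(158 + 27*(-1/4)) = -27 + 3*(158 - 27/4) = -27 + 3*(605/4) = -27 + 1815/4 = 1707/4 ≈ 426.75)
B = 112 (B = 148 - 36 = 112)
(150 - 151)*(B + a) = (150 - 151)*(112 + 1707/4) = -1*2155/4 = -2155/4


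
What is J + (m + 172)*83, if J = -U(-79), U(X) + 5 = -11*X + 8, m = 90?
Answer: 20874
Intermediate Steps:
U(X) = 3 - 11*X (U(X) = -5 + (-11*X + 8) = -5 + (8 - 11*X) = 3 - 11*X)
J = -872 (J = -(3 - 11*(-79)) = -(3 + 869) = -1*872 = -872)
J + (m + 172)*83 = -872 + (90 + 172)*83 = -872 + 262*83 = -872 + 21746 = 20874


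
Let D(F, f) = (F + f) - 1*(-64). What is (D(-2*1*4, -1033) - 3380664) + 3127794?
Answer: -253847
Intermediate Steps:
D(F, f) = 64 + F + f (D(F, f) = (F + f) + 64 = 64 + F + f)
(D(-2*1*4, -1033) - 3380664) + 3127794 = ((64 - 2*1*4 - 1033) - 3380664) + 3127794 = ((64 - 2*4 - 1033) - 3380664) + 3127794 = ((64 - 8 - 1033) - 3380664) + 3127794 = (-977 - 3380664) + 3127794 = -3381641 + 3127794 = -253847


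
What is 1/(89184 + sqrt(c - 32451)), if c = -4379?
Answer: 44592/3976911343 - I*sqrt(36830)/7953822686 ≈ 1.1213e-5 - 2.4128e-8*I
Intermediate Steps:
1/(89184 + sqrt(c - 32451)) = 1/(89184 + sqrt(-4379 - 32451)) = 1/(89184 + sqrt(-36830)) = 1/(89184 + I*sqrt(36830))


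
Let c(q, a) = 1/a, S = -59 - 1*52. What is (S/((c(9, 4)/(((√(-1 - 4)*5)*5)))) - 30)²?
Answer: -616049100 + 666000*I*√5 ≈ -6.1605e+8 + 1.4892e+6*I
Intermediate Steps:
S = -111 (S = -59 - 52 = -111)
(S/((c(9, 4)/(((√(-1 - 4)*5)*5)))) - 30)² = (-111*100*√(-1 - 4) - 30)² = (-111*100*I*√5 - 30)² = (-11100*I*√5 - 30)² = (-30 - 11100*I*√5)²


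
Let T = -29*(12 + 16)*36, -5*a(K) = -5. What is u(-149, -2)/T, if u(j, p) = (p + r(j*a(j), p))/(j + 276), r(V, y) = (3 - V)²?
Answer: -11551/1856232 ≈ -0.0062228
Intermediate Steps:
a(K) = 1 (a(K) = -⅕*(-5) = 1)
u(j, p) = (p + (-3 + j)²)/(276 + j) (u(j, p) = (p + (-3 + j*1)²)/(j + 276) = (p + (-3 + j)²)/(276 + j))
T = -29232 (T = -29*28*36 = -812*36 = -29232)
u(-149, -2)/T = ((-2 + (-3 - 149)²)/(276 - 149))/(-29232) = ((-2 + (-152)²)/127)*(-1/29232) = ((-2 + 23104)/127)*(-1/29232) = ((1/127)*23102)*(-1/29232) = (23102/127)*(-1/29232) = -11551/1856232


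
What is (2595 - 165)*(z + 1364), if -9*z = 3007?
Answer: 2502630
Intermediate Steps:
z = -3007/9 (z = -⅑*3007 = -3007/9 ≈ -334.11)
(2595 - 165)*(z + 1364) = (2595 - 165)*(-3007/9 + 1364) = 2430*(9269/9) = 2502630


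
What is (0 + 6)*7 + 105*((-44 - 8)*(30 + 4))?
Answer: -185598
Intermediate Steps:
(0 + 6)*7 + 105*((-44 - 8)*(30 + 4)) = 6*7 + 105*(-52*34) = 42 + 105*(-1768) = 42 - 185640 = -185598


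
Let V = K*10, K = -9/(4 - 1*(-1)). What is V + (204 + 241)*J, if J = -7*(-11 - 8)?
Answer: 59167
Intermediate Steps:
K = -9/5 (K = -9/(4 + 1) = -9/5 ≈ -1.8000)
J = 133 (J = -7*(-19) = 133)
V = -18 (V = -9/5*10 = -18)
V + (204 + 241)*J = -18 + (204 + 241)*133 = -18 + 445*133 = -18 + 59185 = 59167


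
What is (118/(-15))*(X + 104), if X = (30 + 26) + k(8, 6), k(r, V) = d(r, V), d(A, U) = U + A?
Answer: -6844/5 ≈ -1368.8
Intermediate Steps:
d(A, U) = A + U
k(r, V) = V + r (k(r, V) = r + V = V + r)
X = 70 (X = (30 + 26) + (6 + 8) = 56 + 14 = 70)
(118/(-15))*(X + 104) = (118/(-15))*(70 + 104) = (118*(-1/15))*174 = -118/15*174 = -6844/5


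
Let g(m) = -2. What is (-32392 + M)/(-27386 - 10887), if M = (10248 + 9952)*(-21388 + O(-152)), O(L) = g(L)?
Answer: 432110392/38273 ≈ 11290.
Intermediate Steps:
O(L) = -2
M = -432078000 (M = (10248 + 9952)*(-21388 - 2) = 20200*(-21390) = -432078000)
(-32392 + M)/(-27386 - 10887) = (-32392 - 432078000)/(-27386 - 10887) = -432110392/(-38273) = -432110392*(-1/38273) = 432110392/38273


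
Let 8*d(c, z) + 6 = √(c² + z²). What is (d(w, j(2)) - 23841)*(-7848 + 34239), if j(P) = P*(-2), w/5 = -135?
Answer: -2516830497/4 + 26391*√455641/8 ≈ -6.2698e+8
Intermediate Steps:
w = -675 (w = 5*(-135) = -675)
j(P) = -2*P
d(c, z) = -¾ + √(c² + z²)/8
(d(w, j(2)) - 23841)*(-7848 + 34239) = ((-¾ + √((-675)² + (-2*2)²)/8) - 23841)*(-7848 + 34239) = ((-¾ + √(455625 + (-4)²)/8) - 23841)*26391 = ((-¾ + √(455625 + 16)/8) - 23841)*26391 = ((-¾ + √455641/8) - 23841)*26391 = (-95367/4 + √455641/8)*26391 = -2516830497/4 + 26391*√455641/8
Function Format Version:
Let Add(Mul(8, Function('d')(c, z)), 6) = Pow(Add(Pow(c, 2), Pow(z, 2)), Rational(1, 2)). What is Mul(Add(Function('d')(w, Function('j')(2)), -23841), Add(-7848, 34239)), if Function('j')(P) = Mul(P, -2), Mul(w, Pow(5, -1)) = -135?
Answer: Add(Rational(-2516830497, 4), Mul(Rational(26391, 8), Pow(455641, Rational(1, 2)))) ≈ -6.2698e+8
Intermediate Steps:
w = -675 (w = Mul(5, -135) = -675)
Function('j')(P) = Mul(-2, P)
Function('d')(c, z) = Add(Rational(-3, 4), Mul(Rational(1, 8), Pow(Add(Pow(c, 2), Pow(z, 2)), Rational(1, 2))))
Mul(Add(Function('d')(w, Function('j')(2)), -23841), Add(-7848, 34239)) = Mul(Add(Add(Rational(-3, 4), Mul(Rational(1, 8), Pow(Add(Pow(-675, 2), Pow(Mul(-2, 2), 2)), Rational(1, 2)))), -23841), Add(-7848, 34239)) = Mul(Add(Add(Rational(-3, 4), Mul(Rational(1, 8), Pow(Add(455625, Pow(-4, 2)), Rational(1, 2)))), -23841), 26391) = Mul(Add(Add(Rational(-3, 4), Mul(Rational(1, 8), Pow(Add(455625, 16), Rational(1, 2)))), -23841), 26391) = Mul(Add(Add(Rational(-3, 4), Mul(Rational(1, 8), Pow(455641, Rational(1, 2)))), -23841), 26391) = Mul(Add(Rational(-95367, 4), Mul(Rational(1, 8), Pow(455641, Rational(1, 2)))), 26391) = Add(Rational(-2516830497, 4), Mul(Rational(26391, 8), Pow(455641, Rational(1, 2))))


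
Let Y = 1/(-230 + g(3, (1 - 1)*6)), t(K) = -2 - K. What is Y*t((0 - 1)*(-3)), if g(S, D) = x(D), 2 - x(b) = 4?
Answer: 5/232 ≈ 0.021552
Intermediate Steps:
x(b) = -2 (x(b) = 2 - 1*4 = 2 - 4 = -2)
g(S, D) = -2
Y = -1/232 (Y = 1/(-230 - 2) = 1/(-232) = -1/232 ≈ -0.0043103)
Y*t((0 - 1)*(-3)) = -(-2 - (0 - 1)*(-3))/232 = -(-2 - (-1)*(-3))/232 = -(-2 - 1*3)/232 = -(-2 - 3)/232 = -1/232*(-5) = 5/232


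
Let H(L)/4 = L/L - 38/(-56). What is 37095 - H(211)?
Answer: 259618/7 ≈ 37088.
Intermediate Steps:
H(L) = 47/7 (H(L) = 4*(L/L - 38/(-56)) = 4*(1 - 38*(-1/56)) = 4*(1 + 19/28) = 4*(47/28) = 47/7)
37095 - H(211) = 37095 - 1*47/7 = 37095 - 47/7 = 259618/7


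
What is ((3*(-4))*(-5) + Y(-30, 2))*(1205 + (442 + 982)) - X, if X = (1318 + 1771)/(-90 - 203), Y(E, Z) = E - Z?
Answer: 21571405/293 ≈ 73623.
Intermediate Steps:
X = -3089/293 (X = 3089/(-293) = 3089*(-1/293) = -3089/293 ≈ -10.543)
((3*(-4))*(-5) + Y(-30, 2))*(1205 + (442 + 982)) - X = ((3*(-4))*(-5) + (-30 - 1*2))*(1205 + (442 + 982)) - 1*(-3089/293) = (-12*(-5) + (-30 - 2))*(1205 + 1424) + 3089/293 = (60 - 32)*2629 + 3089/293 = 28*2629 + 3089/293 = 73612 + 3089/293 = 21571405/293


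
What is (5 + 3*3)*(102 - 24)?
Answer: 1092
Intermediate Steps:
(5 + 3*3)*(102 - 24) = (5 + 9)*78 = 14*78 = 1092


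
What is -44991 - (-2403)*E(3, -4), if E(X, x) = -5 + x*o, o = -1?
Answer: -47394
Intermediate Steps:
E(X, x) = -5 - x (E(X, x) = -5 + x*(-1) = -5 - x)
-44991 - (-2403)*E(3, -4) = -44991 - (-2403)*(-5 - 1*(-4)) = -44991 - (-2403)*(-5 + 4) = -44991 - (-2403)*(-1) = -44991 - 1*2403 = -44991 - 2403 = -47394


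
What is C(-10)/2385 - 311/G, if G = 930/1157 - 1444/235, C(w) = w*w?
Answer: 40363850725/692679366 ≈ 58.272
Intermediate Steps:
C(w) = w²
G = -1452158/271895 (G = 930*(1/1157) - 1444*1/235 = 930/1157 - 1444/235 = -1452158/271895 ≈ -5.3409)
C(-10)/2385 - 311/G = (-10)²/2385 - 311/(-1452158/271895) = 100*(1/2385) - 311*(-271895/1452158) = 20/477 + 84559345/1452158 = 40363850725/692679366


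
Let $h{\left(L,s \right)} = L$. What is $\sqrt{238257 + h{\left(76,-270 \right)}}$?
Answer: $\sqrt{238333} \approx 488.19$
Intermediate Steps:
$\sqrt{238257 + h{\left(76,-270 \right)}} = \sqrt{238257 + 76} = \sqrt{238333}$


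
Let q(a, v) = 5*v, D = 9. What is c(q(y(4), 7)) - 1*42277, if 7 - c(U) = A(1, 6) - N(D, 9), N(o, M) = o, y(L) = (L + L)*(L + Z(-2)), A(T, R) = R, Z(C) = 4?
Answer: -42267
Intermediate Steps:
y(L) = 2*L*(4 + L) (y(L) = (L + L)*(L + 4) = (2*L)*(4 + L) = 2*L*(4 + L))
c(U) = 10 (c(U) = 7 - (6 - 1*9) = 7 - (6 - 9) = 7 - 1*(-3) = 7 + 3 = 10)
c(q(y(4), 7)) - 1*42277 = 10 - 1*42277 = 10 - 42277 = -42267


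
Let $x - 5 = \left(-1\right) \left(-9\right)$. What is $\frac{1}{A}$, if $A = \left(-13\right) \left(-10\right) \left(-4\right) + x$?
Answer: $- \frac{1}{506} \approx -0.0019763$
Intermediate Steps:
$x = 14$ ($x = 5 - -9 = 5 + 9 = 14$)
$A = -506$ ($A = \left(-13\right) \left(-10\right) \left(-4\right) + 14 = 130 \left(-4\right) + 14 = -520 + 14 = -506$)
$\frac{1}{A} = \frac{1}{-506} = - \frac{1}{506}$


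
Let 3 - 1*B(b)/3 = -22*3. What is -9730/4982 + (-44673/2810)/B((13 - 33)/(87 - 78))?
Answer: -980368331/482979990 ≈ -2.0298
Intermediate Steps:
B(b) = 207 (B(b) = 9 - (-66)*3 = 9 - 3*(-66) = 9 + 198 = 207)
-9730/4982 + (-44673/2810)/B((13 - 33)/(87 - 78)) = -9730/4982 - 44673/2810/207 = -9730*1/4982 - 44673*1/2810*(1/207) = -4865/2491 - 44673/2810*1/207 = -4865/2491 - 14891/193890 = -980368331/482979990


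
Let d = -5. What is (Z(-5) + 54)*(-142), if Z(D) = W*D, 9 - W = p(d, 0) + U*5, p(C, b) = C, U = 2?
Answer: -4828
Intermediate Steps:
W = 4 (W = 9 - (-5 + 2*5) = 9 - (-5 + 10) = 9 - 1*5 = 9 - 5 = 4)
Z(D) = 4*D
(Z(-5) + 54)*(-142) = (4*(-5) + 54)*(-142) = (-20 + 54)*(-142) = 34*(-142) = -4828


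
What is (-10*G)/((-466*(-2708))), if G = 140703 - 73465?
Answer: -168095/315482 ≈ -0.53282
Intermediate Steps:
G = 67238
(-10*G)/((-466*(-2708))) = (-10*67238)/((-466*(-2708))) = -672380/1261928 = -672380*1/1261928 = -168095/315482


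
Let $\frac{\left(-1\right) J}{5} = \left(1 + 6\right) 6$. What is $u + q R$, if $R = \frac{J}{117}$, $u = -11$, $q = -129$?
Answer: $\frac{2867}{13} \approx 220.54$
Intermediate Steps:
$J = -210$ ($J = - 5 \left(1 + 6\right) 6 = - 5 \cdot 7 \cdot 6 = \left(-5\right) 42 = -210$)
$R = - \frac{70}{39}$ ($R = - \frac{210}{117} = \left(-210\right) \frac{1}{117} = - \frac{70}{39} \approx -1.7949$)
$u + q R = -11 - - \frac{3010}{13} = -11 + \frac{3010}{13} = \frac{2867}{13}$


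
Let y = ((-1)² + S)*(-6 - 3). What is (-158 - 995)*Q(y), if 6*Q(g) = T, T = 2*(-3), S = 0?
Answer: 1153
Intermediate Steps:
y = -9 (y = ((-1)² + 0)*(-6 - 3) = (1 + 0)*(-9) = 1*(-9) = -9)
T = -6
Q(g) = -1 (Q(g) = (⅙)*(-6) = -1)
(-158 - 995)*Q(y) = (-158 - 995)*(-1) = -1153*(-1) = 1153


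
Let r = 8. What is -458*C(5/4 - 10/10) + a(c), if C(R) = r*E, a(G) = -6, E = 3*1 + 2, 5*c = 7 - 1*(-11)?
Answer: -18326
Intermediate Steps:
c = 18/5 (c = (7 - 1*(-11))/5 = (7 + 11)/5 = (1/5)*18 = 18/5 ≈ 3.6000)
E = 5 (E = 3 + 2 = 5)
C(R) = 40 (C(R) = 8*5 = 40)
-458*C(5/4 - 10/10) + a(c) = -458*40 - 6 = -18320 - 6 = -18326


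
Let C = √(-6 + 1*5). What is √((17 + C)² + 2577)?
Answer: √(2865 + 34*I) ≈ 53.527 + 0.3176*I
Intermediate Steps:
C = I (C = √(-6 + 5) = √(-1) = I ≈ 1.0*I)
√((17 + C)² + 2577) = √((17 + I)² + 2577) = √(2577 + (17 + I)²)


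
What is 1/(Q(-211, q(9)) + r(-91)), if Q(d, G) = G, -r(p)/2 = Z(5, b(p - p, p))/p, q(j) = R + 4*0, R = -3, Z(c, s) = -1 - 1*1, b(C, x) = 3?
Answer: -91/277 ≈ -0.32852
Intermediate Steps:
Z(c, s) = -2 (Z(c, s) = -1 - 1 = -2)
q(j) = -3 (q(j) = -3 + 4*0 = -3 + 0 = -3)
r(p) = 4/p (r(p) = -(-4)/p = 4/p)
1/(Q(-211, q(9)) + r(-91)) = 1/(-3 + 4/(-91)) = 1/(-3 + 4*(-1/91)) = 1/(-3 - 4/91) = 1/(-277/91) = -91/277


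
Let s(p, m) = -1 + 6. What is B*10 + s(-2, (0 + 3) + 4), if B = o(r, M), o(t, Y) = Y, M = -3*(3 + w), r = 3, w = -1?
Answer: -55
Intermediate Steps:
s(p, m) = 5
M = -6 (M = -3*(3 - 1) = -3*2 = -6)
B = -6
B*10 + s(-2, (0 + 3) + 4) = -6*10 + 5 = -60 + 5 = -55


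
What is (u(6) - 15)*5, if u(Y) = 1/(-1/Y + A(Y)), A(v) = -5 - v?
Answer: -5055/67 ≈ -75.448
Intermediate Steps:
u(Y) = 1/(-5 - Y - 1/Y) (u(Y) = 1/(-1/Y + (-5 - Y)) = 1/(-5 - Y - 1/Y))
(u(6) - 15)*5 = (-1*6/(1 + 6*(5 + 6)) - 15)*5 = (-1*6/(1 + 6*11) - 15)*5 = (-1*6/(1 + 66) - 15)*5 = (-1*6/67 - 15)*5 = (-1*6*1/67 - 15)*5 = (-6/67 - 15)*5 = -1011/67*5 = -5055/67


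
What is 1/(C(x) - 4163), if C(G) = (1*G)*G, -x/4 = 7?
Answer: -1/3379 ≈ -0.00029595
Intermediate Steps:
x = -28 (x = -4*7 = -28)
C(G) = G² (C(G) = G*G = G²)
1/(C(x) - 4163) = 1/((-28)² - 4163) = 1/(784 - 4163) = 1/(-3379) = -1/3379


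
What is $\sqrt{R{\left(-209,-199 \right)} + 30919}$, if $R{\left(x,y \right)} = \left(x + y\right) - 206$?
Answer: $\sqrt{30305} \approx 174.08$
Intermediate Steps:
$R{\left(x,y \right)} = -206 + x + y$
$\sqrt{R{\left(-209,-199 \right)} + 30919} = \sqrt{\left(-206 - 209 - 199\right) + 30919} = \sqrt{-614 + 30919} = \sqrt{30305}$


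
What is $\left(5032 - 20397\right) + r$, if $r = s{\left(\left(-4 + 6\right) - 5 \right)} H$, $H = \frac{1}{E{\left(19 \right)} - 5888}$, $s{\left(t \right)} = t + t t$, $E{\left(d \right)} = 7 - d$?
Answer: $- \frac{45326753}{2950} \approx -15365.0$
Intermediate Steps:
$s{\left(t \right)} = t + t^{2}$
$H = - \frac{1}{5900}$ ($H = \frac{1}{\left(7 - 19\right) - 5888} = \frac{1}{-12 - 5888} = \frac{1}{-5900} = - \frac{1}{5900} \approx -0.00016949$)
$r = - \frac{3}{2950}$ ($r = \left(\left(-4 + 6\right) - 5\right) \left(1 + \left(\left(-4 + 6\right) - 5\right)\right) \left(- \frac{1}{5900}\right) = \left(2 - 5\right) \left(1 + \left(2 - 5\right)\right) \left(- \frac{1}{5900}\right) = - 3 \left(1 - 3\right) \left(- \frac{1}{5900}\right) = \left(-3\right) \left(-2\right) \left(- \frac{1}{5900}\right) = 6 \left(- \frac{1}{5900}\right) = - \frac{3}{2950} \approx -0.0010169$)
$\left(5032 - 20397\right) + r = \left(5032 - 20397\right) - \frac{3}{2950} = -15365 - \frac{3}{2950} = - \frac{45326753}{2950}$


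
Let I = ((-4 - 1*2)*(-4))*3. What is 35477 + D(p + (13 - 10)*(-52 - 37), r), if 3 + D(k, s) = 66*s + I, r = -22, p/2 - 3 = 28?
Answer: 34094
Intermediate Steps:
p = 62 (p = 6 + 2*28 = 6 + 56 = 62)
I = 72 (I = ((-4 - 2)*(-4))*3 = -6*(-4)*3 = 24*3 = 72)
D(k, s) = 69 + 66*s (D(k, s) = -3 + (66*s + 72) = -3 + (72 + 66*s) = 69 + 66*s)
35477 + D(p + (13 - 10)*(-52 - 37), r) = 35477 + (69 + 66*(-22)) = 35477 + (69 - 1452) = 35477 - 1383 = 34094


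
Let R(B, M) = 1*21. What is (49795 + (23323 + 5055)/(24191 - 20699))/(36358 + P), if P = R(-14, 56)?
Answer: 86956259/63517734 ≈ 1.3690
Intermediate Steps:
R(B, M) = 21
P = 21
(49795 + (23323 + 5055)/(24191 - 20699))/(36358 + P) = (49795 + (23323 + 5055)/(24191 - 20699))/(36358 + 21) = (49795 + 28378/3492)/36379 = (49795 + 28378*(1/3492))*(1/36379) = (49795 + 14189/1746)*(1/36379) = (86956259/1746)*(1/36379) = 86956259/63517734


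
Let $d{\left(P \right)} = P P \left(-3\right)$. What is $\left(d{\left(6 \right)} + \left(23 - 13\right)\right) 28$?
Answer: $-2744$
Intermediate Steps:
$d{\left(P \right)} = - 3 P^{2}$ ($d{\left(P \right)} = P^{2} \left(-3\right) = - 3 P^{2}$)
$\left(d{\left(6 \right)} + \left(23 - 13\right)\right) 28 = \left(- 3 \cdot 6^{2} + \left(23 - 13\right)\right) 28 = \left(\left(-3\right) 36 + \left(23 - 13\right)\right) 28 = \left(-108 + 10\right) 28 = \left(-98\right) 28 = -2744$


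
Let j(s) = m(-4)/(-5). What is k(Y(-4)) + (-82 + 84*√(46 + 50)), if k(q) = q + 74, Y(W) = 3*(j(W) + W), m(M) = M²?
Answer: -148/5 + 336*√6 ≈ 793.43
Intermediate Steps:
j(s) = -16/5 (j(s) = (-4)²/(-5) = 16*(-⅕) = -16/5)
Y(W) = -48/5 + 3*W (Y(W) = 3*(-16/5 + W) = -48/5 + 3*W)
k(q) = 74 + q
k(Y(-4)) + (-82 + 84*√(46 + 50)) = (74 + (-48/5 + 3*(-4))) + (-82 + 84*√(46 + 50)) = (74 + (-48/5 - 12)) + (-82 + 84*√96) = (74 - 108/5) + (-82 + 84*(4*√6)) = 262/5 + (-82 + 336*√6) = -148/5 + 336*√6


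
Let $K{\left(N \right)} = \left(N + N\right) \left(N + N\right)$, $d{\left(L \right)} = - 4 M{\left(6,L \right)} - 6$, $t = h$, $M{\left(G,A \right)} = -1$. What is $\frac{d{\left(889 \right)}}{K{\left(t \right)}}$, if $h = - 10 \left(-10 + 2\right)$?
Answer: $- \frac{1}{12800} \approx -7.8125 \cdot 10^{-5}$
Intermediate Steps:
$h = 80$ ($h = \left(-10\right) \left(-8\right) = 80$)
$t = 80$
$d{\left(L \right)} = -2$ ($d{\left(L \right)} = \left(-4\right) \left(-1\right) - 6 = 4 - 6 = -2$)
$K{\left(N \right)} = 4 N^{2}$ ($K{\left(N \right)} = 2 N 2 N = 4 N^{2}$)
$\frac{d{\left(889 \right)}}{K{\left(t \right)}} = - \frac{2}{4 \cdot 80^{2}} = - \frac{2}{4 \cdot 6400} = - \frac{2}{25600} = \left(-2\right) \frac{1}{25600} = - \frac{1}{12800}$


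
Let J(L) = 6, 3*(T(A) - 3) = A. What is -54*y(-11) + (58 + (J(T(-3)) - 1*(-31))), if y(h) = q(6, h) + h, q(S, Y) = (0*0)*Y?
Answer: 689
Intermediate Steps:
T(A) = 3 + A/3
q(S, Y) = 0 (q(S, Y) = 0*Y = 0)
y(h) = h (y(h) = 0 + h = h)
-54*y(-11) + (58 + (J(T(-3)) - 1*(-31))) = -54*(-11) + (58 + (6 - 1*(-31))) = 594 + (58 + (6 + 31)) = 594 + (58 + 37) = 594 + 95 = 689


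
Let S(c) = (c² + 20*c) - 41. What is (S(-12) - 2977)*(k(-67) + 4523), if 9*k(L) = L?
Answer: -14061440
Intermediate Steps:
S(c) = -41 + c² + 20*c
k(L) = L/9
(S(-12) - 2977)*(k(-67) + 4523) = ((-41 + (-12)² + 20*(-12)) - 2977)*((⅑)*(-67) + 4523) = ((-41 + 144 - 240) - 2977)*(-67/9 + 4523) = (-137 - 2977)*(40640/9) = -3114*40640/9 = -14061440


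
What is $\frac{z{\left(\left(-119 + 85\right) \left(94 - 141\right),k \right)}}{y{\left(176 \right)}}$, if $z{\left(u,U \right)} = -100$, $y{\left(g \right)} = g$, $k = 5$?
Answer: $- \frac{25}{44} \approx -0.56818$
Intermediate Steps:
$\frac{z{\left(\left(-119 + 85\right) \left(94 - 141\right),k \right)}}{y{\left(176 \right)}} = - \frac{100}{176} = \left(-100\right) \frac{1}{176} = - \frac{25}{44}$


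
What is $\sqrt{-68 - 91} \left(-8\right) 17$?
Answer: $- 136 i \sqrt{159} \approx - 1714.9 i$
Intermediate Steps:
$\sqrt{-68 - 91} \left(-8\right) 17 = \sqrt{-159} \left(-8\right) 17 = i \sqrt{159} \left(-8\right) 17 = - 8 i \sqrt{159} \cdot 17 = - 136 i \sqrt{159}$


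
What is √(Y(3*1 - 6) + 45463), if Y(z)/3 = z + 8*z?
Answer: √45382 ≈ 213.03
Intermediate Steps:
Y(z) = 27*z (Y(z) = 3*(z + 8*z) = 3*(9*z) = 27*z)
√(Y(3*1 - 6) + 45463) = √(27*(3*1 - 6) + 45463) = √(27*(3 - 6) + 45463) = √(27*(-3) + 45463) = √(-81 + 45463) = √45382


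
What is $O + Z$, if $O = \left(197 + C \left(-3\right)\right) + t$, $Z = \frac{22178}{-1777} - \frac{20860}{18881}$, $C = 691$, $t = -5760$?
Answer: $- \frac{256655347570}{33551537} \approx -7649.6$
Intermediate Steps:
$Z = - \frac{455811038}{33551537}$ ($Z = 22178 \left(- \frac{1}{1777}\right) - \frac{20860}{18881} = - \frac{22178}{1777} - \frac{20860}{18881} = - \frac{455811038}{33551537} \approx -13.585$)
$O = -7636$ ($O = \left(197 + 691 \left(-3\right)\right) - 5760 = \left(197 - 2073\right) - 5760 = -1876 - 5760 = -7636$)
$O + Z = -7636 - \frac{455811038}{33551537} = - \frac{256655347570}{33551537}$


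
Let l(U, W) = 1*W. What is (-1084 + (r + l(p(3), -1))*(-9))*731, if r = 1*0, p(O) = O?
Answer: -785825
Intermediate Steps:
l(U, W) = W
r = 0
(-1084 + (r + l(p(3), -1))*(-9))*731 = (-1084 + (0 - 1)*(-9))*731 = (-1084 - 1*(-9))*731 = (-1084 + 9)*731 = -1075*731 = -785825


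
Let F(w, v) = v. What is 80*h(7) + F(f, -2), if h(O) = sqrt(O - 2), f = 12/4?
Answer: -2 + 80*sqrt(5) ≈ 176.89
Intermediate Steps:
f = 3 (f = 12*(1/4) = 3)
h(O) = sqrt(-2 + O)
80*h(7) + F(f, -2) = 80*sqrt(-2 + 7) - 2 = 80*sqrt(5) - 2 = -2 + 80*sqrt(5)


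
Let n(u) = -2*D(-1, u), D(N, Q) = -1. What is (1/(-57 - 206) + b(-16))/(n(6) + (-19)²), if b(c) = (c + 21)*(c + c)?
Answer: -14027/31823 ≈ -0.44078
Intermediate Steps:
b(c) = 2*c*(21 + c) (b(c) = (21 + c)*(2*c) = 2*c*(21 + c))
n(u) = 2 (n(u) = -2*(-1) = 2)
(1/(-57 - 206) + b(-16))/(n(6) + (-19)²) = (1/(-57 - 206) + 2*(-16)*(21 - 16))/(2 + (-19)²) = (1/(-263) + 2*(-16)*5)/(2 + 361) = (-1/263 - 160)/363 = -42081/263*1/363 = -14027/31823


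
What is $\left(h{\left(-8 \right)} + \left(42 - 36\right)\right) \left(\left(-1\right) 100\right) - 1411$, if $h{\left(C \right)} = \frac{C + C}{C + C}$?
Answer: $-2111$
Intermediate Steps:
$h{\left(C \right)} = 1$ ($h{\left(C \right)} = \frac{2 C}{2 C} = 2 C \frac{1}{2 C} = 1$)
$\left(h{\left(-8 \right)} + \left(42 - 36\right)\right) \left(\left(-1\right) 100\right) - 1411 = \left(1 + \left(42 - 36\right)\right) \left(\left(-1\right) 100\right) - 1411 = \left(1 + \left(42 - 36\right)\right) \left(-100\right) - 1411 = \left(1 + 6\right) \left(-100\right) - 1411 = 7 \left(-100\right) - 1411 = -700 - 1411 = -2111$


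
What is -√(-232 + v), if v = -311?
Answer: -I*√543 ≈ -23.302*I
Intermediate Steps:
-√(-232 + v) = -√(-232 - 311) = -√(-543) = -I*√543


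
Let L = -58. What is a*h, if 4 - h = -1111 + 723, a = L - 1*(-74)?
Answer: 6272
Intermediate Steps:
a = 16 (a = -58 - 1*(-74) = -58 + 74 = 16)
h = 392 (h = 4 - (-1111 + 723) = 4 - 1*(-388) = 4 + 388 = 392)
a*h = 16*392 = 6272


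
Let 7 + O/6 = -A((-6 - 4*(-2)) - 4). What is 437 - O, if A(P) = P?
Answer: 467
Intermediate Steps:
O = -30 (O = -42 + 6*(-((-6 - 4*(-2)) - 4)) = -42 + 6*(-((-6 + 8) - 4)) = -42 + 6*(-(2 - 4)) = -42 + 6*(-1*(-2)) = -42 + 6*2 = -42 + 12 = -30)
437 - O = 437 - 1*(-30) = 437 + 30 = 467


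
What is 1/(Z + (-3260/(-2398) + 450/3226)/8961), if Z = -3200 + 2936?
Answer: -17330457507/4575237882883 ≈ -0.0037879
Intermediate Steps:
Z = -264
1/(Z + (-3260/(-2398) + 450/3226)/8961) = 1/(-264 + (-3260/(-2398) + 450/3226)/8961) = 1/(-264 + (-3260*(-1/2398) + 450*(1/3226))*(1/8961)) = 1/(-264 + (1630/1199 + 225/1613)*(1/8961)) = 1/(-264 + (2898965/1933987)*(1/8961)) = 1/(-264 + 2898965/17330457507) = 1/(-4575237882883/17330457507) = -17330457507/4575237882883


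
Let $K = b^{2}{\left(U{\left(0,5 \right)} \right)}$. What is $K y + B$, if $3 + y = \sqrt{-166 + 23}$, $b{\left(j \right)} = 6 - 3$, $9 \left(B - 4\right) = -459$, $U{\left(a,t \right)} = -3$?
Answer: $-74 + 9 i \sqrt{143} \approx -74.0 + 107.62 i$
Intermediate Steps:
$B = -47$ ($B = 4 + \frac{1}{9} \left(-459\right) = 4 - 51 = -47$)
$b{\left(j \right)} = 3$
$K = 9$ ($K = 3^{2} = 9$)
$y = -3 + i \sqrt{143}$ ($y = -3 + \sqrt{-166 + 23} = -3 + \sqrt{-143} = -3 + i \sqrt{143} \approx -3.0 + 11.958 i$)
$K y + B = 9 \left(-3 + i \sqrt{143}\right) - 47 = \left(-27 + 9 i \sqrt{143}\right) - 47 = -74 + 9 i \sqrt{143}$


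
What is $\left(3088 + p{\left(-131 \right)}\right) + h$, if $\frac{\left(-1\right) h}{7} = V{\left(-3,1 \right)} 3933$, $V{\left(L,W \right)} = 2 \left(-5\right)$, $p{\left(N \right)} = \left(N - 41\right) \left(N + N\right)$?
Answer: $323462$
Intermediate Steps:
$p{\left(N \right)} = 2 N \left(-41 + N\right)$ ($p{\left(N \right)} = \left(-41 + N\right) 2 N = 2 N \left(-41 + N\right)$)
$V{\left(L,W \right)} = -10$
$h = 275310$ ($h = - 7 \left(\left(-10\right) 3933\right) = \left(-7\right) \left(-39330\right) = 275310$)
$\left(3088 + p{\left(-131 \right)}\right) + h = \left(3088 + 2 \left(-131\right) \left(-41 - 131\right)\right) + 275310 = \left(3088 + 2 \left(-131\right) \left(-172\right)\right) + 275310 = \left(3088 + 45064\right) + 275310 = 48152 + 275310 = 323462$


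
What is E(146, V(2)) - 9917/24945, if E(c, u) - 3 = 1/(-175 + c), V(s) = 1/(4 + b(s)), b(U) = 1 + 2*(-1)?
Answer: 1857677/723405 ≈ 2.5680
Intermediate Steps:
b(U) = -1 (b(U) = 1 - 2 = -1)
V(s) = ⅓ (V(s) = 1/(4 - 1) = 1/3 = ⅓)
E(c, u) = 3 + 1/(-175 + c)
E(146, V(2)) - 9917/24945 = (-524 + 3*146)/(-175 + 146) - 9917/24945 = (-524 + 438)/(-29) - 9917*1/24945 = -1/29*(-86) - 9917/24945 = 86/29 - 9917/24945 = 1857677/723405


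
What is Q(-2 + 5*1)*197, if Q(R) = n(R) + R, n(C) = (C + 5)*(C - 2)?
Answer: 2167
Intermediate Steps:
n(C) = (-2 + C)*(5 + C) (n(C) = (5 + C)*(-2 + C) = (-2 + C)*(5 + C))
Q(R) = -10 + R² + 4*R (Q(R) = (-10 + R² + 3*R) + R = -10 + R² + 4*R)
Q(-2 + 5*1)*197 = (-10 + (-2 + 5*1)² + 4*(-2 + 5*1))*197 = (-10 + (-2 + 5)² + 4*(-2 + 5))*197 = (-10 + 3² + 4*3)*197 = (-10 + 9 + 12)*197 = 11*197 = 2167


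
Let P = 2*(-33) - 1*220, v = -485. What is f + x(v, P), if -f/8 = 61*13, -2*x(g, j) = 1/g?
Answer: -6153679/970 ≈ -6344.0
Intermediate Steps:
P = -286 (P = -66 - 220 = -286)
x(g, j) = -1/(2*g)
f = -6344 (f = -488*13 = -8*793 = -6344)
f + x(v, P) = -6344 - ½/(-485) = -6344 - ½*(-1/485) = -6344 + 1/970 = -6153679/970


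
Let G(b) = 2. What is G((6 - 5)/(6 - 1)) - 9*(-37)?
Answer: 335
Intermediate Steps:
G((6 - 5)/(6 - 1)) - 9*(-37) = 2 - 9*(-37) = 2 + 333 = 335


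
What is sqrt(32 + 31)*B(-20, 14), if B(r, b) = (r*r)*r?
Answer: -24000*sqrt(7) ≈ -63498.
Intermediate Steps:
B(r, b) = r**3 (B(r, b) = r**2*r = r**3)
sqrt(32 + 31)*B(-20, 14) = sqrt(32 + 31)*(-20)**3 = sqrt(63)*(-8000) = (3*sqrt(7))*(-8000) = -24000*sqrt(7)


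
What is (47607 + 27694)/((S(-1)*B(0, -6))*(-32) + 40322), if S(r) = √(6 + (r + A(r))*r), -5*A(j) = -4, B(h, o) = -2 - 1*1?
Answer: 7590717305/4064516362 - 1807224*√155/2032258181 ≈ 1.8565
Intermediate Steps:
B(h, o) = -3 (B(h, o) = -2 - 1 = -3)
A(j) = ⅘ (A(j) = -⅕*(-4) = ⅘)
S(r) = √(6 + r*(⅘ + r)) (S(r) = √(6 + (r + ⅘)*r) = √(6 + (⅘ + r)*r) = √(6 + r*(⅘ + r)))
(47607 + 27694)/((S(-1)*B(0, -6))*(-32) + 40322) = (47607 + 27694)/(((√(150 + 20*(-1) + 25*(-1)²)/5)*(-3))*(-32) + 40322) = 75301/(((√(150 - 20 + 25*1)/5)*(-3))*(-32) + 40322) = 75301/(((√(150 - 20 + 25)/5)*(-3))*(-32) + 40322) = 75301/(((√155/5)*(-3))*(-32) + 40322) = 75301/(-3*√155/5*(-32) + 40322) = 75301/(96*√155/5 + 40322) = 75301/(40322 + 96*√155/5)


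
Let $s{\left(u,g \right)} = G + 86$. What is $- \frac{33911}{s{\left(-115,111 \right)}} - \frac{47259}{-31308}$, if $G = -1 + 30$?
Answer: $- \frac{352083601}{1200140} \approx -293.37$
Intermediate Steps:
$G = 29$
$s{\left(u,g \right)} = 115$ ($s{\left(u,g \right)} = 29 + 86 = 115$)
$- \frac{33911}{s{\left(-115,111 \right)}} - \frac{47259}{-31308} = - \frac{33911}{115} - \frac{47259}{-31308} = \left(-33911\right) \frac{1}{115} - - \frac{15753}{10436} = - \frac{33911}{115} + \frac{15753}{10436} = - \frac{352083601}{1200140}$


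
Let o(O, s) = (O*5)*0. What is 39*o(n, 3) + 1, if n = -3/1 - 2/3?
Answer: 1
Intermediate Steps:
n = -11/3 (n = -3*1 - 2*⅓ = -3 - ⅔ = -11/3 ≈ -3.6667)
o(O, s) = 0 (o(O, s) = (5*O)*0 = 0)
39*o(n, 3) + 1 = 39*0 + 1 = 0 + 1 = 1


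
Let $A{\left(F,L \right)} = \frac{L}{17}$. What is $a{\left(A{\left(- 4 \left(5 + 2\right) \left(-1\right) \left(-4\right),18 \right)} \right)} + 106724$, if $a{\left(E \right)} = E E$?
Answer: $\frac{30843560}{289} \approx 1.0673 \cdot 10^{5}$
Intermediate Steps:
$A{\left(F,L \right)} = \frac{L}{17}$ ($A{\left(F,L \right)} = L \frac{1}{17} = \frac{L}{17}$)
$a{\left(E \right)} = E^{2}$
$a{\left(A{\left(- 4 \left(5 + 2\right) \left(-1\right) \left(-4\right),18 \right)} \right)} + 106724 = \left(\frac{1}{17} \cdot 18\right)^{2} + 106724 = \left(\frac{18}{17}\right)^{2} + 106724 = \frac{324}{289} + 106724 = \frac{30843560}{289}$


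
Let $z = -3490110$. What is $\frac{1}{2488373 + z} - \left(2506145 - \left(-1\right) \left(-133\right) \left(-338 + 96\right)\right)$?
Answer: $- \frac{2542740080948}{1001737} \approx -2.5383 \cdot 10^{6}$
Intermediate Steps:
$\frac{1}{2488373 + z} - \left(2506145 - \left(-1\right) \left(-133\right) \left(-338 + 96\right)\right) = \frac{1}{2488373 - 3490110} - \left(2506145 - \left(-1\right) \left(-133\right) \left(-338 + 96\right)\right) = \frac{1}{-1001737} + \left(-2506145 + 133 \left(-242\right)\right) = - \frac{1}{1001737} - 2538331 = - \frac{2542740080948}{1001737}$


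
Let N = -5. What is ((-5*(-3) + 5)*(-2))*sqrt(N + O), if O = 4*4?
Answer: -40*sqrt(11) ≈ -132.67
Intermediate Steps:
O = 16
((-5*(-3) + 5)*(-2))*sqrt(N + O) = ((-5*(-3) + 5)*(-2))*sqrt(-5 + 16) = ((15 + 5)*(-2))*sqrt(11) = (20*(-2))*sqrt(11) = -40*sqrt(11)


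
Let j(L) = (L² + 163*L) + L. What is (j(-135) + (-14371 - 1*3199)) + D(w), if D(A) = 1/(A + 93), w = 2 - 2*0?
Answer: -2041074/95 ≈ -21485.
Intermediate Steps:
j(L) = L² + 164*L
w = 2 (w = 2 + 0 = 2)
D(A) = 1/(93 + A)
(j(-135) + (-14371 - 1*3199)) + D(w) = (-135*(164 - 135) + (-14371 - 1*3199)) + 1/(93 + 2) = (-135*29 + (-14371 - 3199)) + 1/95 = (-3915 - 17570) + 1/95 = -21485 + 1/95 = -2041074/95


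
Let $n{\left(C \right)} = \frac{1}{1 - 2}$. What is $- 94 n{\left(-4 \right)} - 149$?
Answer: $-55$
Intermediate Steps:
$n{\left(C \right)} = -1$ ($n{\left(C \right)} = \frac{1}{-1} = -1$)
$- 94 n{\left(-4 \right)} - 149 = \left(-94\right) \left(-1\right) - 149 = 94 - 149 = -55$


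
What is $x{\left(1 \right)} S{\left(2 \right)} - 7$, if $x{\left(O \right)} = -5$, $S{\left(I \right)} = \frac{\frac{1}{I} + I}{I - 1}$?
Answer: $- \frac{39}{2} \approx -19.5$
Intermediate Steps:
$S{\left(I \right)} = \frac{I + \frac{1}{I}}{-1 + I}$
$x{\left(1 \right)} S{\left(2 \right)} - 7 = - 5 \frac{1 + 2^{2}}{2 \left(-1 + 2\right)} - 7 = - 5 \frac{1 + 4}{2 \cdot 1} - 7 = - 5 \cdot \frac{1}{2} \cdot 1 \cdot 5 - 7 = \left(-5\right) \frac{5}{2} - 7 = - \frac{25}{2} - 7 = - \frac{39}{2}$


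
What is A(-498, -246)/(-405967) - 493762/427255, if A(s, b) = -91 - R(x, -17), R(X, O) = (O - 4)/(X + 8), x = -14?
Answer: -400821404513/346902861170 ≈ -1.1554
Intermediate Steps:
R(X, O) = (-4 + O)/(8 + X)
A(s, b) = -189/2 (A(s, b) = -91 - (-4 - 17)/(8 - 14) = -91 - (-21)/(-6) = -91 - (-1)*(-21)/6 = -91 - 1*7/2 = -91 - 7/2 = -189/2)
A(-498, -246)/(-405967) - 493762/427255 = -189/2/(-405967) - 493762/427255 = -189/2*(-1/405967) - 493762*1/427255 = 189/811934 - 493762/427255 = -400821404513/346902861170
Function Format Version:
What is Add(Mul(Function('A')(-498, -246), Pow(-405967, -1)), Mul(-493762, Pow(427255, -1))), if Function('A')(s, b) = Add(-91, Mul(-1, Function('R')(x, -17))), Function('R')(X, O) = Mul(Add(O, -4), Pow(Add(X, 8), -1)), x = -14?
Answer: Rational(-400821404513, 346902861170) ≈ -1.1554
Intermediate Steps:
Function('R')(X, O) = Mul(Pow(Add(8, X), -1), Add(-4, O)) (Function('R')(X, O) = Mul(Add(-4, O), Pow(Add(8, X), -1)) = Mul(Pow(Add(8, X), -1), Add(-4, O)))
Function('A')(s, b) = Rational(-189, 2) (Function('A')(s, b) = Add(-91, Mul(-1, Mul(Pow(Add(8, -14), -1), Add(-4, -17)))) = Add(-91, Mul(-1, Mul(Pow(-6, -1), -21))) = Add(-91, Mul(-1, Mul(Rational(-1, 6), -21))) = Add(-91, Mul(-1, Rational(7, 2))) = Add(-91, Rational(-7, 2)) = Rational(-189, 2))
Add(Mul(Function('A')(-498, -246), Pow(-405967, -1)), Mul(-493762, Pow(427255, -1))) = Add(Mul(Rational(-189, 2), Pow(-405967, -1)), Mul(-493762, Pow(427255, -1))) = Add(Mul(Rational(-189, 2), Rational(-1, 405967)), Mul(-493762, Rational(1, 427255))) = Add(Rational(189, 811934), Rational(-493762, 427255)) = Rational(-400821404513, 346902861170)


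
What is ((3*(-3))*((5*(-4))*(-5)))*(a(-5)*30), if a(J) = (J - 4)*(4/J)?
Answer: -194400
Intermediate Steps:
a(J) = 4*(-4 + J)/J (a(J) = (-4 + J)*(4/J) = 4*(-4 + J)/J)
((3*(-3))*((5*(-4))*(-5)))*(a(-5)*30) = ((3*(-3))*((5*(-4))*(-5)))*((4 - 16/(-5))*30) = (-(-180)*(-5))*((4 - 16*(-⅕))*30) = (-9*100)*((4 + 16/5)*30) = -6480*30 = -900*216 = -194400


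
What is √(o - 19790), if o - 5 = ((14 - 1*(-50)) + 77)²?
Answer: 4*√6 ≈ 9.7980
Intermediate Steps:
o = 19886 (o = 5 + ((14 - 1*(-50)) + 77)² = 5 + ((14 + 50) + 77)² = 5 + (64 + 77)² = 5 + 141² = 5 + 19881 = 19886)
√(o - 19790) = √(19886 - 19790) = √96 = 4*√6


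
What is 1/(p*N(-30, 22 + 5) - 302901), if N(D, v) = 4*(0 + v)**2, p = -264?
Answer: -1/1072725 ≈ -9.3221e-7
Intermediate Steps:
N(D, v) = 4*v**2
1/(p*N(-30, 22 + 5) - 302901) = 1/(-1056*(22 + 5)**2 - 302901) = 1/(-1056*27**2 - 302901) = 1/(-1056*729 - 302901) = 1/(-264*2916 - 302901) = 1/(-769824 - 302901) = 1/(-1072725) = -1/1072725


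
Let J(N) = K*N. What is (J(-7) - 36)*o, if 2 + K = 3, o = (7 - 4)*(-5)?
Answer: 645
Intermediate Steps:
o = -15 (o = 3*(-5) = -15)
K = 1 (K = -2 + 3 = 1)
J(N) = N (J(N) = 1*N = N)
(J(-7) - 36)*o = (-7 - 36)*(-15) = -43*(-15) = 645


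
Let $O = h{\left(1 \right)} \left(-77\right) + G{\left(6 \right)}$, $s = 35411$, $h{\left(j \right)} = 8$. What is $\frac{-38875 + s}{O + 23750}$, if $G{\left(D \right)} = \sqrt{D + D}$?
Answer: $- \frac{10017022}{66897743} + \frac{866 \sqrt{3}}{66897743} \approx -0.14971$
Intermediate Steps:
$G{\left(D \right)} = \sqrt{2} \sqrt{D}$ ($G{\left(D \right)} = \sqrt{2 D} = \sqrt{2} \sqrt{D}$)
$O = -616 + 2 \sqrt{3}$ ($O = 8 \left(-77\right) + \sqrt{2} \sqrt{6} = -616 + 2 \sqrt{3} \approx -612.54$)
$\frac{-38875 + s}{O + 23750} = \frac{-38875 + 35411}{\left(-616 + 2 \sqrt{3}\right) + 23750} = - \frac{3464}{23134 + 2 \sqrt{3}}$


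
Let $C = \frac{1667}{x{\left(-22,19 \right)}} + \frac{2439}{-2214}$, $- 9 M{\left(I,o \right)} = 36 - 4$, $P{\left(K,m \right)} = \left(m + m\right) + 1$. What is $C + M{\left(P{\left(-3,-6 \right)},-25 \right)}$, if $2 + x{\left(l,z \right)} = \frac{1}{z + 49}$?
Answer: $- \frac{9346747}{11070} \approx -844.33$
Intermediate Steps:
$x{\left(l,z \right)} = -2 + \frac{1}{49 + z}$ ($x{\left(l,z \right)} = -2 + \frac{1}{z + 49} = -2 + \frac{1}{49 + z}$)
$P{\left(K,m \right)} = 1 + 2 m$ ($P{\left(K,m \right)} = 2 m + 1 = 1 + 2 m$)
$M{\left(I,o \right)} = - \frac{32}{9}$ ($M{\left(I,o \right)} = - \frac{36 - 4}{9} = \left(- \frac{1}{9}\right) 32 = - \frac{32}{9}$)
$C = - \frac{9307387}{11070}$ ($C = \frac{1667}{\frac{1}{49 + 19} \left(-97 - 38\right)} + \frac{2439}{-2214} = \frac{1667}{\frac{1}{68} \left(-97 - 38\right)} + 2439 \left(- \frac{1}{2214}\right) = \frac{1667}{\frac{1}{68} \left(-135\right)} - \frac{271}{246} = \frac{1667}{- \frac{135}{68}} - \frac{271}{246} = 1667 \left(- \frac{68}{135}\right) - \frac{271}{246} = - \frac{113356}{135} - \frac{271}{246} = - \frac{9307387}{11070} \approx -840.78$)
$C + M{\left(P{\left(-3,-6 \right)},-25 \right)} = - \frac{9307387}{11070} - \frac{32}{9} = - \frac{9346747}{11070}$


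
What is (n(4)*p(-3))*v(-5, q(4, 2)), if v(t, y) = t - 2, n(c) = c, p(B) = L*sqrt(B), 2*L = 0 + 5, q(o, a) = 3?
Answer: -70*I*sqrt(3) ≈ -121.24*I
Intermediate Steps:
L = 5/2 (L = (0 + 5)/2 = (1/2)*5 = 5/2 ≈ 2.5000)
p(B) = 5*sqrt(B)/2
v(t, y) = -2 + t
(n(4)*p(-3))*v(-5, q(4, 2)) = (4*(5*sqrt(-3)/2))*(-2 - 5) = (4*(5*(I*sqrt(3))/2))*(-7) = (4*(5*I*sqrt(3)/2))*(-7) = (10*I*sqrt(3))*(-7) = -70*I*sqrt(3)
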